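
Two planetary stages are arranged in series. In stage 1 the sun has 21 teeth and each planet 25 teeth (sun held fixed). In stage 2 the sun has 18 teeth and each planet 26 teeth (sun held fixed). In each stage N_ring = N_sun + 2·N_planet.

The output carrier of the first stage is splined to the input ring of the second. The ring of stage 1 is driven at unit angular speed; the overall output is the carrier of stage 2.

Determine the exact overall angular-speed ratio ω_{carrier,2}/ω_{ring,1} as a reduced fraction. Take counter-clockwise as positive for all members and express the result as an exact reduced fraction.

2485/4048

Stage 1: N_ring = 21 + 2·25 = 71
Stage 1: 21(ω_s−ω_c) = −71(ω_r−ω_c),  ω_s=0, ω_r=1
Stage 1: 21(0−ω_c) = −71(1−ω_c)  ⇒  92ω_c = 71  ⇒  ω_c = 71/92
  ⇒ ω_c¹/ω_r¹ = 71/92
Stage 2: N_ring = 18 + 2·26 = 70
Stage 2: 18(ω_s−ω_c) = −70(ω_r−ω_c),  ω_s=0, ω_r=1
Stage 2: 18(0−ω_c) = −70(1−ω_c)  ⇒  88ω_c = 70  ⇒  ω_c = 35/44
  ⇒ ω_c²/ω_r² = 35/44
Coupling ω_r² = ω_c¹ ⇒ overall = 71/92 × 35/44 = 2485/4048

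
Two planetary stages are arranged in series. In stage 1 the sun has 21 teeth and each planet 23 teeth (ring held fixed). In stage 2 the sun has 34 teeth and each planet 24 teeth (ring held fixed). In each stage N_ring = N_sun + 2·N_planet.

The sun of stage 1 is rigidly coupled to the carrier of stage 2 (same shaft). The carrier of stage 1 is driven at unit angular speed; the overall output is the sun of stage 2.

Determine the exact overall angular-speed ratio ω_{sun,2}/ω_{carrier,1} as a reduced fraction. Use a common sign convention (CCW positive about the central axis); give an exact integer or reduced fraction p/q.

Stage 1: N_ring = 21 + 2·23 = 67
Stage 1: 21(ω_s−ω_c) = −67(ω_r−ω_c),  ω_r=0, ω_c=1
Stage 1: ω_s = 1 − (67/21)(0−1) = 88/21
  ⇒ ω_s¹/ω_c¹ = 88/21
Stage 2: N_ring = 34 + 2·24 = 82
Stage 2: 34(ω_s−ω_c) = −82(ω_r−ω_c),  ω_r=0, ω_c=1
Stage 2: ω_s = 1 − (82/34)(0−1) = 58/17
  ⇒ ω_s²/ω_c² = 58/17
Coupling ω_c² = ω_s¹ ⇒ overall = 88/21 × 58/17 = 5104/357

5104/357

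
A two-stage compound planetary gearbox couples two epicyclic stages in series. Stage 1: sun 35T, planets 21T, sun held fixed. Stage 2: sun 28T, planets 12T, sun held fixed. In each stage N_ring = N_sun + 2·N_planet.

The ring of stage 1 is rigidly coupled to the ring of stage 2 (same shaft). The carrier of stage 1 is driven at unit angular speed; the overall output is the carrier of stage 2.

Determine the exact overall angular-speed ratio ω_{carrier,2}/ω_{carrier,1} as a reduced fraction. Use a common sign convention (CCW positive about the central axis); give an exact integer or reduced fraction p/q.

52/55

Stage 1: N_ring = 35 + 2·21 = 77
Stage 1: 35(ω_s−ω_c) = −77(ω_r−ω_c),  ω_s=0, ω_c=1
Stage 1: ω_r = 1 − (35/77)(0−1) = 16/11
  ⇒ ω_r¹/ω_c¹ = 16/11
Stage 2: N_ring = 28 + 2·12 = 52
Stage 2: 28(ω_s−ω_c) = −52(ω_r−ω_c),  ω_s=0, ω_r=1
Stage 2: 28(0−ω_c) = −52(1−ω_c)  ⇒  80ω_c = 52  ⇒  ω_c = 13/20
  ⇒ ω_c²/ω_r² = 13/20
Coupling ω_r² = ω_r¹ ⇒ overall = 16/11 × 13/20 = 52/55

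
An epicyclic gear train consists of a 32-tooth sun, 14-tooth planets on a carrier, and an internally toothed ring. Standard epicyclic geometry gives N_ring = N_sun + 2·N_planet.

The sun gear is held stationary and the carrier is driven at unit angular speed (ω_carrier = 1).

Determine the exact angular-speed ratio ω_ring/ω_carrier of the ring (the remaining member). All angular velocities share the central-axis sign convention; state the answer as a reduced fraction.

N_ring = 32 + 2·14 = 60
32(ω_s−ω_c) = −60(ω_r−ω_c),  ω_s=0, ω_c=1
ω_r = 1 − (32/60)(0−1) = 23/15
ω_r/ω_c = 23/15

23/15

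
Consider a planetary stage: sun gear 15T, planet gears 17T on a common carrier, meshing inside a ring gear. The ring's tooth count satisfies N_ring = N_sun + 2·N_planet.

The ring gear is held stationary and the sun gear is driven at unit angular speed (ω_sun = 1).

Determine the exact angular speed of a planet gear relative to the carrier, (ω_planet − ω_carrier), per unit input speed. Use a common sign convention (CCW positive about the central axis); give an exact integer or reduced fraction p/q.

-735/1088

N_ring = 15 + 2·17 = 49
15(ω_s−ω_c) = −49(ω_r−ω_c),  ω_r=0, ω_s=1
15(1−ω_c) = −49(0−ω_c)  ⇒  64ω_c = 15  ⇒  ω_c = 15/64
sun–planet: 15·(1−15/64) = −17·(ω_p−ω_c)  ⇒  ω_p−ω_c = −(15/17)·(49/64) = -735/1088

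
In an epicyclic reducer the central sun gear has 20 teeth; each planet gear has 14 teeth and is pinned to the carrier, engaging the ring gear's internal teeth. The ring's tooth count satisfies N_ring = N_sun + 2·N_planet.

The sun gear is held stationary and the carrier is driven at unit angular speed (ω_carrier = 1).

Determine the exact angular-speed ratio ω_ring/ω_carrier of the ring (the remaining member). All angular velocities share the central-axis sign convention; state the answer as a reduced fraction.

17/12

N_ring = 20 + 2·14 = 48
20(ω_s−ω_c) = −48(ω_r−ω_c),  ω_s=0, ω_c=1
ω_r = 1 − (20/48)(0−1) = 17/12
ω_r/ω_c = 17/12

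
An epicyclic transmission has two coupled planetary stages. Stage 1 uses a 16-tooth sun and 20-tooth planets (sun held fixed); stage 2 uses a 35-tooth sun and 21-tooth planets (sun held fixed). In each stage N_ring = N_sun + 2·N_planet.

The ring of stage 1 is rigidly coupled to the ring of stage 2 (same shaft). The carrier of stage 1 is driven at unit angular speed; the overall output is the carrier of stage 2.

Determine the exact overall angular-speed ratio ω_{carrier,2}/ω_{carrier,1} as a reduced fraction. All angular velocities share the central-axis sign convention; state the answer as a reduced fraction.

Stage 1: N_ring = 16 + 2·20 = 56
Stage 1: 16(ω_s−ω_c) = −56(ω_r−ω_c),  ω_s=0, ω_c=1
Stage 1: ω_r = 1 − (16/56)(0−1) = 9/7
  ⇒ ω_r¹/ω_c¹ = 9/7
Stage 2: N_ring = 35 + 2·21 = 77
Stage 2: 35(ω_s−ω_c) = −77(ω_r−ω_c),  ω_s=0, ω_r=1
Stage 2: 35(0−ω_c) = −77(1−ω_c)  ⇒  112ω_c = 77  ⇒  ω_c = 11/16
  ⇒ ω_c²/ω_r² = 11/16
Coupling ω_r² = ω_r¹ ⇒ overall = 9/7 × 11/16 = 99/112

99/112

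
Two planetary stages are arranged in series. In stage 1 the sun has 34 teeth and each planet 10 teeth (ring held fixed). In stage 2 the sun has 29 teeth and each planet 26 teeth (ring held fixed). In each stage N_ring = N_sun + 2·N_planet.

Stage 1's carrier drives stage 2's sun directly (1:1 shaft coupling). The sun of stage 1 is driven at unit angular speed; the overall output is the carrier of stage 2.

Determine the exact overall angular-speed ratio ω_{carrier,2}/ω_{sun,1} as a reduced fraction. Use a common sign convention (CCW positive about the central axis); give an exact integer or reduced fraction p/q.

Stage 1: N_ring = 34 + 2·10 = 54
Stage 1: 34(ω_s−ω_c) = −54(ω_r−ω_c),  ω_r=0, ω_s=1
Stage 1: 34(1−ω_c) = −54(0−ω_c)  ⇒  88ω_c = 34  ⇒  ω_c = 17/44
  ⇒ ω_c¹/ω_s¹ = 17/44
Stage 2: N_ring = 29 + 2·26 = 81
Stage 2: 29(ω_s−ω_c) = −81(ω_r−ω_c),  ω_r=0, ω_s=1
Stage 2: 29(1−ω_c) = −81(0−ω_c)  ⇒  110ω_c = 29  ⇒  ω_c = 29/110
  ⇒ ω_c²/ω_s² = 29/110
Coupling ω_s² = ω_c¹ ⇒ overall = 17/44 × 29/110 = 493/4840

493/4840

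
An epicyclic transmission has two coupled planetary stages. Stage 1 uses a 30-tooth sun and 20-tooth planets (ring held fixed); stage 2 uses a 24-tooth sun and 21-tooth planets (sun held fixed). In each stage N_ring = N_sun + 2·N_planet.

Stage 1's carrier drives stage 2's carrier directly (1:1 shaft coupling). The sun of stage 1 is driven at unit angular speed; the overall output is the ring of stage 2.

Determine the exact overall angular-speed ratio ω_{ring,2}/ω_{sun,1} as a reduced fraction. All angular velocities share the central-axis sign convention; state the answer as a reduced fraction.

Stage 1: N_ring = 30 + 2·20 = 70
Stage 1: 30(ω_s−ω_c) = −70(ω_r−ω_c),  ω_r=0, ω_s=1
Stage 1: 30(1−ω_c) = −70(0−ω_c)  ⇒  100ω_c = 30  ⇒  ω_c = 3/10
  ⇒ ω_c¹/ω_s¹ = 3/10
Stage 2: N_ring = 24 + 2·21 = 66
Stage 2: 24(ω_s−ω_c) = −66(ω_r−ω_c),  ω_s=0, ω_c=1
Stage 2: ω_r = 1 − (24/66)(0−1) = 15/11
  ⇒ ω_r²/ω_c² = 15/11
Coupling ω_c² = ω_c¹ ⇒ overall = 3/10 × 15/11 = 9/22

9/22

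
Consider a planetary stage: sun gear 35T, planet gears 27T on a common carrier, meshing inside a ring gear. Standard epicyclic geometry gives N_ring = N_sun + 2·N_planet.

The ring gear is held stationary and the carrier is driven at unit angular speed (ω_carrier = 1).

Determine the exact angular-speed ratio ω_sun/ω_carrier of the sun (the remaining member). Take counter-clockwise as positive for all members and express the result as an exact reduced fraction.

124/35

N_ring = 35 + 2·27 = 89
35(ω_s−ω_c) = −89(ω_r−ω_c),  ω_r=0, ω_c=1
ω_s = 1 − (89/35)(0−1) = 124/35
ω_s/ω_c = 124/35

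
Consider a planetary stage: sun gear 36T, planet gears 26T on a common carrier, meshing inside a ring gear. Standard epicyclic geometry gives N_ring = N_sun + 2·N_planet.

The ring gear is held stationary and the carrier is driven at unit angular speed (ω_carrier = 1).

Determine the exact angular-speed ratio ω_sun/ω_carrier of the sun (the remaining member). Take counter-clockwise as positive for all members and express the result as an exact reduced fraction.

N_ring = 36 + 2·26 = 88
36(ω_s−ω_c) = −88(ω_r−ω_c),  ω_r=0, ω_c=1
ω_s = 1 − (88/36)(0−1) = 31/9
ω_s/ω_c = 31/9

31/9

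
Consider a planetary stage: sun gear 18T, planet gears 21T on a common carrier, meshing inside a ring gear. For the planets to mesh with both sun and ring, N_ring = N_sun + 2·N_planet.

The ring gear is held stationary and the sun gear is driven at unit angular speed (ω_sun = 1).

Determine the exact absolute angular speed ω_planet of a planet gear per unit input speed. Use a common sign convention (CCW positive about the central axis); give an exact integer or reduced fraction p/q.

-3/7

N_ring = 18 + 2·21 = 60
18(ω_s−ω_c) = −60(ω_r−ω_c),  ω_r=0, ω_s=1
18(1−ω_c) = −60(0−ω_c)  ⇒  78ω_c = 18  ⇒  ω_c = 3/13
sun–planet: 18·(1−3/13) = −21·(ω_p−ω_c)  ⇒  ω_p−ω_c = −(18/21)·(10/13) = -60/91
ω_p = 3/13 − 60/91 = -3/7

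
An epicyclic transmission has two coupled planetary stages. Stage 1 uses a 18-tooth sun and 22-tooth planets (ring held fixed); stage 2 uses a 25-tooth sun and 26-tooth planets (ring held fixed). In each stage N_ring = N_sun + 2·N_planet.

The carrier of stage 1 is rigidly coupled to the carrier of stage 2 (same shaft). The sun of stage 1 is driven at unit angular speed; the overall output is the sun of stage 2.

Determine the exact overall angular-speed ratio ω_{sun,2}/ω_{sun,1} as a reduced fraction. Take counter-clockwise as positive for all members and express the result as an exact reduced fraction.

Stage 1: N_ring = 18 + 2·22 = 62
Stage 1: 18(ω_s−ω_c) = −62(ω_r−ω_c),  ω_r=0, ω_s=1
Stage 1: 18(1−ω_c) = −62(0−ω_c)  ⇒  80ω_c = 18  ⇒  ω_c = 9/40
  ⇒ ω_c¹/ω_s¹ = 9/40
Stage 2: N_ring = 25 + 2·26 = 77
Stage 2: 25(ω_s−ω_c) = −77(ω_r−ω_c),  ω_r=0, ω_c=1
Stage 2: ω_s = 1 − (77/25)(0−1) = 102/25
  ⇒ ω_s²/ω_c² = 102/25
Coupling ω_c² = ω_c¹ ⇒ overall = 9/40 × 102/25 = 459/500

459/500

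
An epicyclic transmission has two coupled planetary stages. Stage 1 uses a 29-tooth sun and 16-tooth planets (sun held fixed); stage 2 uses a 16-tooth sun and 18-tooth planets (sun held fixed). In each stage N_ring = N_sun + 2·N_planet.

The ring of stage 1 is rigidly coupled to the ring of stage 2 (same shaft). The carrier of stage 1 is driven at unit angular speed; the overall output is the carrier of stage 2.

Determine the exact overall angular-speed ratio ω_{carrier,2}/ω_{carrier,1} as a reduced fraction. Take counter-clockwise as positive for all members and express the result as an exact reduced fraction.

1170/1037

Stage 1: N_ring = 29 + 2·16 = 61
Stage 1: 29(ω_s−ω_c) = −61(ω_r−ω_c),  ω_s=0, ω_c=1
Stage 1: ω_r = 1 − (29/61)(0−1) = 90/61
  ⇒ ω_r¹/ω_c¹ = 90/61
Stage 2: N_ring = 16 + 2·18 = 52
Stage 2: 16(ω_s−ω_c) = −52(ω_r−ω_c),  ω_s=0, ω_r=1
Stage 2: 16(0−ω_c) = −52(1−ω_c)  ⇒  68ω_c = 52  ⇒  ω_c = 13/17
  ⇒ ω_c²/ω_r² = 13/17
Coupling ω_r² = ω_r¹ ⇒ overall = 90/61 × 13/17 = 1170/1037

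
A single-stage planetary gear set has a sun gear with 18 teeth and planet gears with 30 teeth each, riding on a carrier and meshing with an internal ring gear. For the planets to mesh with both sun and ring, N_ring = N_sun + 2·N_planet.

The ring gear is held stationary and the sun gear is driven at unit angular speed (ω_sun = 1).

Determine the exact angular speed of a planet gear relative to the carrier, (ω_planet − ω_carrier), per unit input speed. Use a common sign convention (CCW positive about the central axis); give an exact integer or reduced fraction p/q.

-39/80

N_ring = 18 + 2·30 = 78
18(ω_s−ω_c) = −78(ω_r−ω_c),  ω_r=0, ω_s=1
18(1−ω_c) = −78(0−ω_c)  ⇒  96ω_c = 18  ⇒  ω_c = 3/16
sun–planet: 18·(1−3/16) = −30·(ω_p−ω_c)  ⇒  ω_p−ω_c = −(18/30)·(13/16) = -39/80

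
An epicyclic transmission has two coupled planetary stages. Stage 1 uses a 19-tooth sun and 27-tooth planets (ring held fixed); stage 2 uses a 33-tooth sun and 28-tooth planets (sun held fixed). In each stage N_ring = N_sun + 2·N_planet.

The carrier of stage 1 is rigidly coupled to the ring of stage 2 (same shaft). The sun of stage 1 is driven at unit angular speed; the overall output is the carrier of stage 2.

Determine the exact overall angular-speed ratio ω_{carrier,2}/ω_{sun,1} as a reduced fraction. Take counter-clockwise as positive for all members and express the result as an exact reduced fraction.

Stage 1: N_ring = 19 + 2·27 = 73
Stage 1: 19(ω_s−ω_c) = −73(ω_r−ω_c),  ω_r=0, ω_s=1
Stage 1: 19(1−ω_c) = −73(0−ω_c)  ⇒  92ω_c = 19  ⇒  ω_c = 19/92
  ⇒ ω_c¹/ω_s¹ = 19/92
Stage 2: N_ring = 33 + 2·28 = 89
Stage 2: 33(ω_s−ω_c) = −89(ω_r−ω_c),  ω_s=0, ω_r=1
Stage 2: 33(0−ω_c) = −89(1−ω_c)  ⇒  122ω_c = 89  ⇒  ω_c = 89/122
  ⇒ ω_c²/ω_r² = 89/122
Coupling ω_r² = ω_c¹ ⇒ overall = 19/92 × 89/122 = 1691/11224

1691/11224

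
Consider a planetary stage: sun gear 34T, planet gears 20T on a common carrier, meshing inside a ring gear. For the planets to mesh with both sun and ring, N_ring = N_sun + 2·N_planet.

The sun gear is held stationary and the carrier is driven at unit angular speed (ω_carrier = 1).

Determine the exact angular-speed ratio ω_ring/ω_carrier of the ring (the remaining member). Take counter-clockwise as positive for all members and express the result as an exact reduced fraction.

54/37

N_ring = 34 + 2·20 = 74
34(ω_s−ω_c) = −74(ω_r−ω_c),  ω_s=0, ω_c=1
ω_r = 1 − (34/74)(0−1) = 54/37
ω_r/ω_c = 54/37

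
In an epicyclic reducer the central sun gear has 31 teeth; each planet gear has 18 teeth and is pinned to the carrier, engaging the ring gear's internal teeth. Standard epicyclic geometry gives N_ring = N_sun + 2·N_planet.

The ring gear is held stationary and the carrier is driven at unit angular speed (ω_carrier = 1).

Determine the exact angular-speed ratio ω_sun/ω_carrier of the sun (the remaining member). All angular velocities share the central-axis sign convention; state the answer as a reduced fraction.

98/31

N_ring = 31 + 2·18 = 67
31(ω_s−ω_c) = −67(ω_r−ω_c),  ω_r=0, ω_c=1
ω_s = 1 − (67/31)(0−1) = 98/31
ω_s/ω_c = 98/31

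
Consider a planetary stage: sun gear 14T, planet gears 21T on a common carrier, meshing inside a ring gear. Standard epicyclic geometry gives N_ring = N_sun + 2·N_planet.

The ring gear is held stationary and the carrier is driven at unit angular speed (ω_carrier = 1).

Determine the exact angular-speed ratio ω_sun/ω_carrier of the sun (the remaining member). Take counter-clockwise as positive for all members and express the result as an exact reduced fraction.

N_ring = 14 + 2·21 = 56
14(ω_s−ω_c) = −56(ω_r−ω_c),  ω_r=0, ω_c=1
ω_s = 1 − (56/14)(0−1) = 5
ω_s/ω_c = 5

5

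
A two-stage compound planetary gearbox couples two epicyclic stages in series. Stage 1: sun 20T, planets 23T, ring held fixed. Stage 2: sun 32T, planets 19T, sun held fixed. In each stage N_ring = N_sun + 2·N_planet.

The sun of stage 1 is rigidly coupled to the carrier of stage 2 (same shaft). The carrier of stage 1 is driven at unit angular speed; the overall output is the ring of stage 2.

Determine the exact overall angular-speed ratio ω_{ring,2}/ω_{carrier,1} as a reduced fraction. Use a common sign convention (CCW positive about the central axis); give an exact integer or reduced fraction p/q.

2193/350

Stage 1: N_ring = 20 + 2·23 = 66
Stage 1: 20(ω_s−ω_c) = −66(ω_r−ω_c),  ω_r=0, ω_c=1
Stage 1: ω_s = 1 − (66/20)(0−1) = 43/10
  ⇒ ω_s¹/ω_c¹ = 43/10
Stage 2: N_ring = 32 + 2·19 = 70
Stage 2: 32(ω_s−ω_c) = −70(ω_r−ω_c),  ω_s=0, ω_c=1
Stage 2: ω_r = 1 − (32/70)(0−1) = 51/35
  ⇒ ω_r²/ω_c² = 51/35
Coupling ω_c² = ω_s¹ ⇒ overall = 43/10 × 51/35 = 2193/350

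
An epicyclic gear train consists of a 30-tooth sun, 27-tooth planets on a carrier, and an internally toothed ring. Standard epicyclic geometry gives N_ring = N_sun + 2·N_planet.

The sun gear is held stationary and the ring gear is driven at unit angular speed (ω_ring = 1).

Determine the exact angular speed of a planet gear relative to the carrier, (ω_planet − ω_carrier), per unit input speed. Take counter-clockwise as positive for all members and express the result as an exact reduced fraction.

140/171

N_ring = 30 + 2·27 = 84
30(ω_s−ω_c) = −84(ω_r−ω_c),  ω_s=0, ω_r=1
30(0−ω_c) = −84(1−ω_c)  ⇒  114ω_c = 84  ⇒  ω_c = 14/19
sun–planet: 30·(0−14/19) = −27·(ω_p−ω_c)  ⇒  ω_p−ω_c = −(30/27)·(-14/19) = 140/171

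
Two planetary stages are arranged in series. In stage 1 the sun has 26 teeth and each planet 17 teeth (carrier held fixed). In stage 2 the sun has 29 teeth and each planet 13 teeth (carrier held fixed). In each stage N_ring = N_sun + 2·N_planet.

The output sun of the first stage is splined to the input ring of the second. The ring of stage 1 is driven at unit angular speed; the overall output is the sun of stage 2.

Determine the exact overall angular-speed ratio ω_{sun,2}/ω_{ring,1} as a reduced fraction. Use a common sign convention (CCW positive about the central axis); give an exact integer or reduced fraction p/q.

1650/377

Stage 1: N_ring = 26 + 2·17 = 60
Stage 1: 26(ω_s−ω_c) = −60(ω_r−ω_c),  ω_c=0, ω_r=1
Stage 1: ω_s = 0 − (60/26)(1−0) = -30/13
  ⇒ ω_s¹/ω_r¹ = -30/13
Stage 2: N_ring = 29 + 2·13 = 55
Stage 2: 29(ω_s−ω_c) = −55(ω_r−ω_c),  ω_c=0, ω_r=1
Stage 2: ω_s = 0 − (55/29)(1−0) = -55/29
  ⇒ ω_s²/ω_r² = -55/29
Coupling ω_r² = ω_s¹ ⇒ overall = -30/13 × -55/29 = 1650/377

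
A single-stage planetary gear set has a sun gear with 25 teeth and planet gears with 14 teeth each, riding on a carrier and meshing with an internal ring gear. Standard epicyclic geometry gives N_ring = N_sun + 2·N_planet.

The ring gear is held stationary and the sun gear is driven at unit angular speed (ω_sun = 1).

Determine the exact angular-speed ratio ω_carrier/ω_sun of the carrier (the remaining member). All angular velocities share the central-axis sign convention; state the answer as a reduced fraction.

25/78

N_ring = 25 + 2·14 = 53
25(ω_s−ω_c) = −53(ω_r−ω_c),  ω_r=0, ω_s=1
25(1−ω_c) = −53(0−ω_c)  ⇒  78ω_c = 25  ⇒  ω_c = 25/78
ω_c/ω_s = 25/78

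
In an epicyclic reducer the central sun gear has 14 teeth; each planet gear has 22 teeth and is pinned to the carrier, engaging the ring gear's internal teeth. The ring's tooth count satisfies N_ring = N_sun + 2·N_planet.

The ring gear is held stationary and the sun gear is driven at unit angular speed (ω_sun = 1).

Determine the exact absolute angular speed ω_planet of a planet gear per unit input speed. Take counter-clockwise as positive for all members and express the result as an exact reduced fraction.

N_ring = 14 + 2·22 = 58
14(ω_s−ω_c) = −58(ω_r−ω_c),  ω_r=0, ω_s=1
14(1−ω_c) = −58(0−ω_c)  ⇒  72ω_c = 14  ⇒  ω_c = 7/36
sun–planet: 14·(1−7/36) = −22·(ω_p−ω_c)  ⇒  ω_p−ω_c = −(14/22)·(29/36) = -203/396
ω_p = 7/36 − 203/396 = -7/22

-7/22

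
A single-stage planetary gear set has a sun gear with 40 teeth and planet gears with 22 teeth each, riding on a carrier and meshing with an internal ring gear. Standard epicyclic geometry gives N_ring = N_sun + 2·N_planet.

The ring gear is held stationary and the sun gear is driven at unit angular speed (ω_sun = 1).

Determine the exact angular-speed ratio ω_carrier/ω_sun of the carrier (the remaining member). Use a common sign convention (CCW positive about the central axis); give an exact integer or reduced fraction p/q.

N_ring = 40 + 2·22 = 84
40(ω_s−ω_c) = −84(ω_r−ω_c),  ω_r=0, ω_s=1
40(1−ω_c) = −84(0−ω_c)  ⇒  124ω_c = 40  ⇒  ω_c = 10/31
ω_c/ω_s = 10/31

10/31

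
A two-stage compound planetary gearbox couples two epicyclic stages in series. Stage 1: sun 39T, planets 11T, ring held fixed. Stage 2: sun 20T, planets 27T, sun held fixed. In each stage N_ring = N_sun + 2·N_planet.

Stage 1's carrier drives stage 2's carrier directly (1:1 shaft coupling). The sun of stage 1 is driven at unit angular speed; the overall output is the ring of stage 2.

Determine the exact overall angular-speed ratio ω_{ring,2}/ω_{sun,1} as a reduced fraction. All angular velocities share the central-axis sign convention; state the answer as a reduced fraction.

Stage 1: N_ring = 39 + 2·11 = 61
Stage 1: 39(ω_s−ω_c) = −61(ω_r−ω_c),  ω_r=0, ω_s=1
Stage 1: 39(1−ω_c) = −61(0−ω_c)  ⇒  100ω_c = 39  ⇒  ω_c = 39/100
  ⇒ ω_c¹/ω_s¹ = 39/100
Stage 2: N_ring = 20 + 2·27 = 74
Stage 2: 20(ω_s−ω_c) = −74(ω_r−ω_c),  ω_s=0, ω_c=1
Stage 2: ω_r = 1 − (20/74)(0−1) = 47/37
  ⇒ ω_r²/ω_c² = 47/37
Coupling ω_c² = ω_c¹ ⇒ overall = 39/100 × 47/37 = 1833/3700

1833/3700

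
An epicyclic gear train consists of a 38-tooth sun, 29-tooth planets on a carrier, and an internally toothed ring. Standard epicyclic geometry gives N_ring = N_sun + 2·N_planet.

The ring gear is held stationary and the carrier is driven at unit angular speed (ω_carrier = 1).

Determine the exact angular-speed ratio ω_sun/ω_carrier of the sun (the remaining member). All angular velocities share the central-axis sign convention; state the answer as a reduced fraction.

N_ring = 38 + 2·29 = 96
38(ω_s−ω_c) = −96(ω_r−ω_c),  ω_r=0, ω_c=1
ω_s = 1 − (96/38)(0−1) = 67/19
ω_s/ω_c = 67/19

67/19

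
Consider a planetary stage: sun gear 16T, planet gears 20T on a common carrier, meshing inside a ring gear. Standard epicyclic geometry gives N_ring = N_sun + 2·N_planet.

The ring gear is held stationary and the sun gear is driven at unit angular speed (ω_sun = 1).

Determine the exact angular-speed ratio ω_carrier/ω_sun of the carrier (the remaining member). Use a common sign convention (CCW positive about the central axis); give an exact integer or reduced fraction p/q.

N_ring = 16 + 2·20 = 56
16(ω_s−ω_c) = −56(ω_r−ω_c),  ω_r=0, ω_s=1
16(1−ω_c) = −56(0−ω_c)  ⇒  72ω_c = 16  ⇒  ω_c = 2/9
ω_c/ω_s = 2/9

2/9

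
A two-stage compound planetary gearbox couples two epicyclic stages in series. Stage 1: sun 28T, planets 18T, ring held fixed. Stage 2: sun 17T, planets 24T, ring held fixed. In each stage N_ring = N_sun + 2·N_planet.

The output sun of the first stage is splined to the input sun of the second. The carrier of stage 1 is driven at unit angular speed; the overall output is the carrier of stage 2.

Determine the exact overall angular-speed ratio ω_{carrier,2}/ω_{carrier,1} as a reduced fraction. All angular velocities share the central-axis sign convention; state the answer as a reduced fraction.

Stage 1: N_ring = 28 + 2·18 = 64
Stage 1: 28(ω_s−ω_c) = −64(ω_r−ω_c),  ω_r=0, ω_c=1
Stage 1: ω_s = 1 − (64/28)(0−1) = 23/7
  ⇒ ω_s¹/ω_c¹ = 23/7
Stage 2: N_ring = 17 + 2·24 = 65
Stage 2: 17(ω_s−ω_c) = −65(ω_r−ω_c),  ω_r=0, ω_s=1
Stage 2: 17(1−ω_c) = −65(0−ω_c)  ⇒  82ω_c = 17  ⇒  ω_c = 17/82
  ⇒ ω_c²/ω_s² = 17/82
Coupling ω_s² = ω_s¹ ⇒ overall = 23/7 × 17/82 = 391/574

391/574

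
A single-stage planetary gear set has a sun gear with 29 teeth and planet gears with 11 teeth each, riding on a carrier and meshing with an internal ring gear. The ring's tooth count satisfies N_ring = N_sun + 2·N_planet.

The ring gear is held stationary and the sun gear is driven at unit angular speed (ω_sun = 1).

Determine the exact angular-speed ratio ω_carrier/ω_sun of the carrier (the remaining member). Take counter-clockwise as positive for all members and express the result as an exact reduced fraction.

29/80

N_ring = 29 + 2·11 = 51
29(ω_s−ω_c) = −51(ω_r−ω_c),  ω_r=0, ω_s=1
29(1−ω_c) = −51(0−ω_c)  ⇒  80ω_c = 29  ⇒  ω_c = 29/80
ω_c/ω_s = 29/80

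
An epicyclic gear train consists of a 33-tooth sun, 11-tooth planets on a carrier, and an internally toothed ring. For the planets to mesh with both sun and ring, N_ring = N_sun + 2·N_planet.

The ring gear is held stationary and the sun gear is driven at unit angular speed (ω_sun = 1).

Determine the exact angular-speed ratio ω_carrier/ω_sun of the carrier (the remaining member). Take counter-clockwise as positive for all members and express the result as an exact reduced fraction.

3/8

N_ring = 33 + 2·11 = 55
33(ω_s−ω_c) = −55(ω_r−ω_c),  ω_r=0, ω_s=1
33(1−ω_c) = −55(0−ω_c)  ⇒  88ω_c = 33  ⇒  ω_c = 3/8
ω_c/ω_s = 3/8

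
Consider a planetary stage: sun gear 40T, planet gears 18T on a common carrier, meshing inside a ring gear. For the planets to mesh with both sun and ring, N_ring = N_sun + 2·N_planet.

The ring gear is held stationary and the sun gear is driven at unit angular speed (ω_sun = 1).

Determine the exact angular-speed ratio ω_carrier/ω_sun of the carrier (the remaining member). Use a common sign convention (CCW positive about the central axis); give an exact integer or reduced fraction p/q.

10/29

N_ring = 40 + 2·18 = 76
40(ω_s−ω_c) = −76(ω_r−ω_c),  ω_r=0, ω_s=1
40(1−ω_c) = −76(0−ω_c)  ⇒  116ω_c = 40  ⇒  ω_c = 10/29
ω_c/ω_s = 10/29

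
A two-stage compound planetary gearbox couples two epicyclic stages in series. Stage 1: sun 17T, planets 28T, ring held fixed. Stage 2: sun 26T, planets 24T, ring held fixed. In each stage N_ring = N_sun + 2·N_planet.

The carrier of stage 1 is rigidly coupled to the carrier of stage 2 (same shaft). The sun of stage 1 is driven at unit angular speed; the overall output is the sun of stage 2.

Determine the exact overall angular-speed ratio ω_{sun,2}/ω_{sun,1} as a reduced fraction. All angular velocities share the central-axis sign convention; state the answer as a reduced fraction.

85/117

Stage 1: N_ring = 17 + 2·28 = 73
Stage 1: 17(ω_s−ω_c) = −73(ω_r−ω_c),  ω_r=0, ω_s=1
Stage 1: 17(1−ω_c) = −73(0−ω_c)  ⇒  90ω_c = 17  ⇒  ω_c = 17/90
  ⇒ ω_c¹/ω_s¹ = 17/90
Stage 2: N_ring = 26 + 2·24 = 74
Stage 2: 26(ω_s−ω_c) = −74(ω_r−ω_c),  ω_r=0, ω_c=1
Stage 2: ω_s = 1 − (74/26)(0−1) = 50/13
  ⇒ ω_s²/ω_c² = 50/13
Coupling ω_c² = ω_c¹ ⇒ overall = 17/90 × 50/13 = 85/117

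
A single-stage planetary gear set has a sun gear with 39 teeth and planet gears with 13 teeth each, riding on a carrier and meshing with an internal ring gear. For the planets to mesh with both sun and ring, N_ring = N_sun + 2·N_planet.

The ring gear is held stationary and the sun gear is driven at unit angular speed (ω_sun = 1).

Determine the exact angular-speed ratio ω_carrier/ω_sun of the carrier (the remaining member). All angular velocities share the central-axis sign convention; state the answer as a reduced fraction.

3/8

N_ring = 39 + 2·13 = 65
39(ω_s−ω_c) = −65(ω_r−ω_c),  ω_r=0, ω_s=1
39(1−ω_c) = −65(0−ω_c)  ⇒  104ω_c = 39  ⇒  ω_c = 3/8
ω_c/ω_s = 3/8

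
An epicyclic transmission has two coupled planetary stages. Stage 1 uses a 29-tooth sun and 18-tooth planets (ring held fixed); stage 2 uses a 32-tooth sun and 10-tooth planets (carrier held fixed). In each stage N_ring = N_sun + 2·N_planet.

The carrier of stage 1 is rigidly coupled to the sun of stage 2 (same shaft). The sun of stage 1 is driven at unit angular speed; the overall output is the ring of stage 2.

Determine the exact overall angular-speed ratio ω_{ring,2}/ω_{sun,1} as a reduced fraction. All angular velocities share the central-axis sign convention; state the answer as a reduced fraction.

Stage 1: N_ring = 29 + 2·18 = 65
Stage 1: 29(ω_s−ω_c) = −65(ω_r−ω_c),  ω_r=0, ω_s=1
Stage 1: 29(1−ω_c) = −65(0−ω_c)  ⇒  94ω_c = 29  ⇒  ω_c = 29/94
  ⇒ ω_c¹/ω_s¹ = 29/94
Stage 2: N_ring = 32 + 2·10 = 52
Stage 2: 32(ω_s−ω_c) = −52(ω_r−ω_c),  ω_c=0, ω_s=1
Stage 2: ω_r = 0 − (32/52)(1−0) = -8/13
  ⇒ ω_r²/ω_s² = -8/13
Coupling ω_s² = ω_c¹ ⇒ overall = 29/94 × -8/13 = -116/611

-116/611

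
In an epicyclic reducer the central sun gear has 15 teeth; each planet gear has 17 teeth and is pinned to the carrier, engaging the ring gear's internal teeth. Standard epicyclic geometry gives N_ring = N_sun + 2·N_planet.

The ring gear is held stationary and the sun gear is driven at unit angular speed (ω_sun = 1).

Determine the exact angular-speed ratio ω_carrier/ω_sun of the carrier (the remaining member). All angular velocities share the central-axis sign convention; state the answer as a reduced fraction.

N_ring = 15 + 2·17 = 49
15(ω_s−ω_c) = −49(ω_r−ω_c),  ω_r=0, ω_s=1
15(1−ω_c) = −49(0−ω_c)  ⇒  64ω_c = 15  ⇒  ω_c = 15/64
ω_c/ω_s = 15/64

15/64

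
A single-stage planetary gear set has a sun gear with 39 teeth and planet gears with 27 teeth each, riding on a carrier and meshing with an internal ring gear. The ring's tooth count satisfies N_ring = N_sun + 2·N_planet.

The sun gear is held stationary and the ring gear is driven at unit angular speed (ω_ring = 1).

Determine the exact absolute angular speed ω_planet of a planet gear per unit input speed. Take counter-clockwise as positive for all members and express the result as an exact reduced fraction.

N_ring = 39 + 2·27 = 93
39(ω_s−ω_c) = −93(ω_r−ω_c),  ω_s=0, ω_r=1
39(0−ω_c) = −93(1−ω_c)  ⇒  132ω_c = 93  ⇒  ω_c = 31/44
sun–planet: 39·(0−31/44) = −27·(ω_p−ω_c)  ⇒  ω_p−ω_c = −(39/27)·(-31/44) = 403/396
ω_p = 31/44 + 403/396 = 31/18

31/18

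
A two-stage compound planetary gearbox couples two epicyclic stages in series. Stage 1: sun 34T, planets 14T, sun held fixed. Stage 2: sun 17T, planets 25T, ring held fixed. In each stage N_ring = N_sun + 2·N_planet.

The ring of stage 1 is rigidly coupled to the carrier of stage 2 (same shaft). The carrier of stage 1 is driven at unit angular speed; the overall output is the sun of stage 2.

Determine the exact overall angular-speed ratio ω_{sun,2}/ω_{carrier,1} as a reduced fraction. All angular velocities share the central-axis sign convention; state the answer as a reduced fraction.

4032/527

Stage 1: N_ring = 34 + 2·14 = 62
Stage 1: 34(ω_s−ω_c) = −62(ω_r−ω_c),  ω_s=0, ω_c=1
Stage 1: ω_r = 1 − (34/62)(0−1) = 48/31
  ⇒ ω_r¹/ω_c¹ = 48/31
Stage 2: N_ring = 17 + 2·25 = 67
Stage 2: 17(ω_s−ω_c) = −67(ω_r−ω_c),  ω_r=0, ω_c=1
Stage 2: ω_s = 1 − (67/17)(0−1) = 84/17
  ⇒ ω_s²/ω_c² = 84/17
Coupling ω_c² = ω_r¹ ⇒ overall = 48/31 × 84/17 = 4032/527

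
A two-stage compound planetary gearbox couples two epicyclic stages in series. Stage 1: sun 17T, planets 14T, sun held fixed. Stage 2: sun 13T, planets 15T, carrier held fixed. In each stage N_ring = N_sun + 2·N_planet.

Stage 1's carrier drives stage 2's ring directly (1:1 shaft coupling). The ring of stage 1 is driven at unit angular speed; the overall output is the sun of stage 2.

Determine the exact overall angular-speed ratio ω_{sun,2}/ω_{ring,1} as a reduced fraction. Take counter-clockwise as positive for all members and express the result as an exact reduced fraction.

Stage 1: N_ring = 17 + 2·14 = 45
Stage 1: 17(ω_s−ω_c) = −45(ω_r−ω_c),  ω_s=0, ω_r=1
Stage 1: 17(0−ω_c) = −45(1−ω_c)  ⇒  62ω_c = 45  ⇒  ω_c = 45/62
  ⇒ ω_c¹/ω_r¹ = 45/62
Stage 2: N_ring = 13 + 2·15 = 43
Stage 2: 13(ω_s−ω_c) = −43(ω_r−ω_c),  ω_c=0, ω_r=1
Stage 2: ω_s = 0 − (43/13)(1−0) = -43/13
  ⇒ ω_s²/ω_r² = -43/13
Coupling ω_r² = ω_c¹ ⇒ overall = 45/62 × -43/13 = -1935/806

-1935/806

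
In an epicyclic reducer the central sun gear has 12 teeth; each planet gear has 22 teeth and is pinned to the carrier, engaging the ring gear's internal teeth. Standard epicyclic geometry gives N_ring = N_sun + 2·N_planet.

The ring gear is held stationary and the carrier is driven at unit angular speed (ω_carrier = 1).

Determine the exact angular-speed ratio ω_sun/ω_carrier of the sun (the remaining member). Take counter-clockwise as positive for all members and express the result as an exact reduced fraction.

N_ring = 12 + 2·22 = 56
12(ω_s−ω_c) = −56(ω_r−ω_c),  ω_r=0, ω_c=1
ω_s = 1 − (56/12)(0−1) = 17/3
ω_s/ω_c = 17/3

17/3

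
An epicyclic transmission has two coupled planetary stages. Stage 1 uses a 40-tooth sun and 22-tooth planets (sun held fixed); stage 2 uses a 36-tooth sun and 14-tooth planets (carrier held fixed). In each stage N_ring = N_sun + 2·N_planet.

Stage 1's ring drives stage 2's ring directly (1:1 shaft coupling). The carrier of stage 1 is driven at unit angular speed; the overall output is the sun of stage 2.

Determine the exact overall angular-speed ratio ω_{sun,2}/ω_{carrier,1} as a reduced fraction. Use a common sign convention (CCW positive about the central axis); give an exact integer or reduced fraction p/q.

Stage 1: N_ring = 40 + 2·22 = 84
Stage 1: 40(ω_s−ω_c) = −84(ω_r−ω_c),  ω_s=0, ω_c=1
Stage 1: ω_r = 1 − (40/84)(0−1) = 31/21
  ⇒ ω_r¹/ω_c¹ = 31/21
Stage 2: N_ring = 36 + 2·14 = 64
Stage 2: 36(ω_s−ω_c) = −64(ω_r−ω_c),  ω_c=0, ω_r=1
Stage 2: ω_s = 0 − (64/36)(1−0) = -16/9
  ⇒ ω_s²/ω_r² = -16/9
Coupling ω_r² = ω_r¹ ⇒ overall = 31/21 × -16/9 = -496/189

-496/189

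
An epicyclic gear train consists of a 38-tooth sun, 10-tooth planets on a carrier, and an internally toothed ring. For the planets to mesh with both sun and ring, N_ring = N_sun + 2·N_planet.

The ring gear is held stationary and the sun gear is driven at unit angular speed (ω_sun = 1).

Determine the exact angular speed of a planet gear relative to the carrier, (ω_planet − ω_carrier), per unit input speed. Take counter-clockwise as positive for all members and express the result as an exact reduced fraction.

N_ring = 38 + 2·10 = 58
38(ω_s−ω_c) = −58(ω_r−ω_c),  ω_r=0, ω_s=1
38(1−ω_c) = −58(0−ω_c)  ⇒  96ω_c = 38  ⇒  ω_c = 19/48
sun–planet: 38·(1−19/48) = −10·(ω_p−ω_c)  ⇒  ω_p−ω_c = −(38/10)·(29/48) = -551/240

-551/240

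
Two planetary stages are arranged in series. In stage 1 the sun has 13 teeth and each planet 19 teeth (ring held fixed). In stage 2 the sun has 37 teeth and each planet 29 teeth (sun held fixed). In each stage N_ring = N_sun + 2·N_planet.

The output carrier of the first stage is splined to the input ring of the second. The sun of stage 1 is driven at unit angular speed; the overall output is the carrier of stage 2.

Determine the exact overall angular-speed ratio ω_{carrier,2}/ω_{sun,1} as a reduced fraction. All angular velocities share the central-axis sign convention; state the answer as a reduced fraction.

Stage 1: N_ring = 13 + 2·19 = 51
Stage 1: 13(ω_s−ω_c) = −51(ω_r−ω_c),  ω_r=0, ω_s=1
Stage 1: 13(1−ω_c) = −51(0−ω_c)  ⇒  64ω_c = 13  ⇒  ω_c = 13/64
  ⇒ ω_c¹/ω_s¹ = 13/64
Stage 2: N_ring = 37 + 2·29 = 95
Stage 2: 37(ω_s−ω_c) = −95(ω_r−ω_c),  ω_s=0, ω_r=1
Stage 2: 37(0−ω_c) = −95(1−ω_c)  ⇒  132ω_c = 95  ⇒  ω_c = 95/132
  ⇒ ω_c²/ω_r² = 95/132
Coupling ω_r² = ω_c¹ ⇒ overall = 13/64 × 95/132 = 1235/8448

1235/8448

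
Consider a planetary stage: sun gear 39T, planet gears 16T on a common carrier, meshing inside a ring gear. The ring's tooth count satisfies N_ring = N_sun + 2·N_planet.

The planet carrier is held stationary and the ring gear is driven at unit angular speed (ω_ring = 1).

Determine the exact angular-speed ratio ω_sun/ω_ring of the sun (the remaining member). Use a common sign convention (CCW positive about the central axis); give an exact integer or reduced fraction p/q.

-71/39

N_ring = 39 + 2·16 = 71
39(ω_s−ω_c) = −71(ω_r−ω_c),  ω_c=0, ω_r=1
ω_s = 0 − (71/39)(1−0) = -71/39
ω_s/ω_r = -71/39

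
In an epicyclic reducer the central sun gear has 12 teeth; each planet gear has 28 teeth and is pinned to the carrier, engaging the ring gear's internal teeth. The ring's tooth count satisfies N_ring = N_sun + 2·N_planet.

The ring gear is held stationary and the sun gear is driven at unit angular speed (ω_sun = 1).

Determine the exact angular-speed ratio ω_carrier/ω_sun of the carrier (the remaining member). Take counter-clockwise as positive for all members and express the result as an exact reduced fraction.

3/20

N_ring = 12 + 2·28 = 68
12(ω_s−ω_c) = −68(ω_r−ω_c),  ω_r=0, ω_s=1
12(1−ω_c) = −68(0−ω_c)  ⇒  80ω_c = 12  ⇒  ω_c = 3/20
ω_c/ω_s = 3/20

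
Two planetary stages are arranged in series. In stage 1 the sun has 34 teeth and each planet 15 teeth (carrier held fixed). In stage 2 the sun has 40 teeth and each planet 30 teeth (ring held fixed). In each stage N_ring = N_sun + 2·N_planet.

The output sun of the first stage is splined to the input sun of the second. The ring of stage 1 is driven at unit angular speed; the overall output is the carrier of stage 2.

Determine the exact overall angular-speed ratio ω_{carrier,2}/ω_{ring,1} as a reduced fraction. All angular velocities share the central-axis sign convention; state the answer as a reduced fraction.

-64/119

Stage 1: N_ring = 34 + 2·15 = 64
Stage 1: 34(ω_s−ω_c) = −64(ω_r−ω_c),  ω_c=0, ω_r=1
Stage 1: ω_s = 0 − (64/34)(1−0) = -32/17
  ⇒ ω_s¹/ω_r¹ = -32/17
Stage 2: N_ring = 40 + 2·30 = 100
Stage 2: 40(ω_s−ω_c) = −100(ω_r−ω_c),  ω_r=0, ω_s=1
Stage 2: 40(1−ω_c) = −100(0−ω_c)  ⇒  140ω_c = 40  ⇒  ω_c = 2/7
  ⇒ ω_c²/ω_s² = 2/7
Coupling ω_s² = ω_s¹ ⇒ overall = -32/17 × 2/7 = -64/119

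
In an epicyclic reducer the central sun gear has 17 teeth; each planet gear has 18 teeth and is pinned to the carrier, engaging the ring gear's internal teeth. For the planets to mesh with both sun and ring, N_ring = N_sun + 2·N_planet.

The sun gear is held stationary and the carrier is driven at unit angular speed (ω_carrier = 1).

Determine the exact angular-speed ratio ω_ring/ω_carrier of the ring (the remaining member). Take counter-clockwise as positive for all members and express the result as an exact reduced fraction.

N_ring = 17 + 2·18 = 53
17(ω_s−ω_c) = −53(ω_r−ω_c),  ω_s=0, ω_c=1
ω_r = 1 − (17/53)(0−1) = 70/53
ω_r/ω_c = 70/53

70/53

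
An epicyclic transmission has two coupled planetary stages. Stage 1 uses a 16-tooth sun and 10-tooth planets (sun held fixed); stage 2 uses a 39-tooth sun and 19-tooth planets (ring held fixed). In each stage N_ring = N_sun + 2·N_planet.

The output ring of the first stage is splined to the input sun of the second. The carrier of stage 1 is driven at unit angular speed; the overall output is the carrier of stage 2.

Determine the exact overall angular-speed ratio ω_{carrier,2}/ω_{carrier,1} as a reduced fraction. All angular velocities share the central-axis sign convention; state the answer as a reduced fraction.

169/348

Stage 1: N_ring = 16 + 2·10 = 36
Stage 1: 16(ω_s−ω_c) = −36(ω_r−ω_c),  ω_s=0, ω_c=1
Stage 1: ω_r = 1 − (16/36)(0−1) = 13/9
  ⇒ ω_r¹/ω_c¹ = 13/9
Stage 2: N_ring = 39 + 2·19 = 77
Stage 2: 39(ω_s−ω_c) = −77(ω_r−ω_c),  ω_r=0, ω_s=1
Stage 2: 39(1−ω_c) = −77(0−ω_c)  ⇒  116ω_c = 39  ⇒  ω_c = 39/116
  ⇒ ω_c²/ω_s² = 39/116
Coupling ω_s² = ω_r¹ ⇒ overall = 13/9 × 39/116 = 169/348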